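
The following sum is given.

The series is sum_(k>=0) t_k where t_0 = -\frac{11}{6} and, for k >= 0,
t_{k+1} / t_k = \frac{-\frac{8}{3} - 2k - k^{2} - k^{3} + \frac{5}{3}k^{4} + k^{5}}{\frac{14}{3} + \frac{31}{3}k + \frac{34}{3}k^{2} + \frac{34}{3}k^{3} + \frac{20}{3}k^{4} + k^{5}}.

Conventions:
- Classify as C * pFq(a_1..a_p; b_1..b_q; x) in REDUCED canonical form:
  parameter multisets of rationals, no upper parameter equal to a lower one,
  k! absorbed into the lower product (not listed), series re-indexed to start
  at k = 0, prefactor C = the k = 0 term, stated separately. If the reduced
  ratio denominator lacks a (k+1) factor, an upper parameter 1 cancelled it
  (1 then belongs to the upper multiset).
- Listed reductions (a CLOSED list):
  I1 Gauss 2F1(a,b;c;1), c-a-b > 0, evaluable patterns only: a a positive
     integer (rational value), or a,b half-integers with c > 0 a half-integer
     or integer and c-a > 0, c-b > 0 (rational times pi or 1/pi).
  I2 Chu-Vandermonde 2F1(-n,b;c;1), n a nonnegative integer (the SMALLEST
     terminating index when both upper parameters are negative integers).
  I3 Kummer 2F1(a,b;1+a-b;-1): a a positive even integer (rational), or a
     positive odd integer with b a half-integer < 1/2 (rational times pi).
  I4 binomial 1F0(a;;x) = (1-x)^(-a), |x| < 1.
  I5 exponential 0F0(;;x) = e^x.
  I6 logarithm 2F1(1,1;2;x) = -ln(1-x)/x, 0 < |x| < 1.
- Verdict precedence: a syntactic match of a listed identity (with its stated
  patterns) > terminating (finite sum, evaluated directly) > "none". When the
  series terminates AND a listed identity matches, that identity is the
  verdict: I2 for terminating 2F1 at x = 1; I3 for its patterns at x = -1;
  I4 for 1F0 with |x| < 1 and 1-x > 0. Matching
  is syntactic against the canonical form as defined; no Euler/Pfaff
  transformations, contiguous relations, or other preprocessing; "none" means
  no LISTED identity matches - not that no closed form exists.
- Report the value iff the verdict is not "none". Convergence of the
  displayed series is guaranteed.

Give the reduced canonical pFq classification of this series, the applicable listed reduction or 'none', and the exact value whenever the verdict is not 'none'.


Key observation: from the first term -\frac{11}{6}: cancel k^2 + 1 from the displayed ratio first; then prefactor -11/6.
Term ratio: r(k) = 1 * (k-\frac{4}{3}) (k+2) / [(k+\frac{14}{3}) (k+1)] - rational; roots negated = parameters, x = 1, C = -\frac{11}{6}.

Reduced: x = 1, 2F1, upper = {-\frac{4}{3}, 2}, lower = {\frac{14}{3}}, C = -\frac{11}{6}. Verdict (x = 1): Gauss (I1, integer-parameter pattern) applies (x = 1: the Gamma ratio telescopes since c-a-b = 4 > 0 and a = 2 in Z>0). Its exact value is -\frac{121}{135}.


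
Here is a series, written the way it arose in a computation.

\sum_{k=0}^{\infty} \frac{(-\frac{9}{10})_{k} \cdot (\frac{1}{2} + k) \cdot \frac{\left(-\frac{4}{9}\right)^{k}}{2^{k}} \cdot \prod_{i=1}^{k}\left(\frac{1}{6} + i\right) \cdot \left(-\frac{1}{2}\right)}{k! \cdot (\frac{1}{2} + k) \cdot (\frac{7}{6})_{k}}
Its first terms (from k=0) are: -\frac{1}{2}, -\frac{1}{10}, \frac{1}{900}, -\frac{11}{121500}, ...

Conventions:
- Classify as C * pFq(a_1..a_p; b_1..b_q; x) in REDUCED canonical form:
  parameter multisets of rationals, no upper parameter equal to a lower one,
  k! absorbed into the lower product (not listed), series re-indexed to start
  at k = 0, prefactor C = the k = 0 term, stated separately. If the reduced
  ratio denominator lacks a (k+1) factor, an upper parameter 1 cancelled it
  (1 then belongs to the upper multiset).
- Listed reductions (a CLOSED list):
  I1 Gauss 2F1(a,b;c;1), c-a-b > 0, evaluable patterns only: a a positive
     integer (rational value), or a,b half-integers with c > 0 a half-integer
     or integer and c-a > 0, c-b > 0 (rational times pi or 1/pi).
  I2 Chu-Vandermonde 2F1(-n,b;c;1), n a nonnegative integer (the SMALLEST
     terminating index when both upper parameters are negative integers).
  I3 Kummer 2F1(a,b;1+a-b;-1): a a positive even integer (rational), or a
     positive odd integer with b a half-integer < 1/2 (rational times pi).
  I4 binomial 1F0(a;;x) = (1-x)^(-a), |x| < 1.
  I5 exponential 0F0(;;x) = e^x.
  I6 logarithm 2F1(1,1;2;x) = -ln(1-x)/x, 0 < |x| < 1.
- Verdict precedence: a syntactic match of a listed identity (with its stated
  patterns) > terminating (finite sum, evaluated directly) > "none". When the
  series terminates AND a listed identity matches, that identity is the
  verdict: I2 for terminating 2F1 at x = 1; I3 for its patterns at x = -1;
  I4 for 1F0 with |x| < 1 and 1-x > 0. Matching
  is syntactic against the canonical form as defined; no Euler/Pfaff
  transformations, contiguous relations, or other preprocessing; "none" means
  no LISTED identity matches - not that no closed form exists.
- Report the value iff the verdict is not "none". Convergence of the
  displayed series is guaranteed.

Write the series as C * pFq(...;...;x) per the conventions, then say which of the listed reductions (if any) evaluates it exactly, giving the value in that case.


Prefactor -\frac{1}{2}, argument -\frac{2}{9}: 1F0 with upper {-\frac{9}{10}} over lower {-}. Verdict: binomial (I4) applies (the 1F0 binomial series: exponent 9/10, x = -\frac{2}{9}). Exact value: \left(-\frac{1}{2}\right) \cdot \left(\frac{11}{9}\right)^{\frac{9}{10}}.

Key step: from the first term -\frac{1}{2}: the running product (C = -1/2) telescopes to a rising factorial.
Ratio: r(k) = -\frac{2}{9} * (k-\frac{9}{10}) / [(k+1)] - rational in k. x = -\frac{2}{9}; t_0 = -\frac{1}{2}; negate the roots.


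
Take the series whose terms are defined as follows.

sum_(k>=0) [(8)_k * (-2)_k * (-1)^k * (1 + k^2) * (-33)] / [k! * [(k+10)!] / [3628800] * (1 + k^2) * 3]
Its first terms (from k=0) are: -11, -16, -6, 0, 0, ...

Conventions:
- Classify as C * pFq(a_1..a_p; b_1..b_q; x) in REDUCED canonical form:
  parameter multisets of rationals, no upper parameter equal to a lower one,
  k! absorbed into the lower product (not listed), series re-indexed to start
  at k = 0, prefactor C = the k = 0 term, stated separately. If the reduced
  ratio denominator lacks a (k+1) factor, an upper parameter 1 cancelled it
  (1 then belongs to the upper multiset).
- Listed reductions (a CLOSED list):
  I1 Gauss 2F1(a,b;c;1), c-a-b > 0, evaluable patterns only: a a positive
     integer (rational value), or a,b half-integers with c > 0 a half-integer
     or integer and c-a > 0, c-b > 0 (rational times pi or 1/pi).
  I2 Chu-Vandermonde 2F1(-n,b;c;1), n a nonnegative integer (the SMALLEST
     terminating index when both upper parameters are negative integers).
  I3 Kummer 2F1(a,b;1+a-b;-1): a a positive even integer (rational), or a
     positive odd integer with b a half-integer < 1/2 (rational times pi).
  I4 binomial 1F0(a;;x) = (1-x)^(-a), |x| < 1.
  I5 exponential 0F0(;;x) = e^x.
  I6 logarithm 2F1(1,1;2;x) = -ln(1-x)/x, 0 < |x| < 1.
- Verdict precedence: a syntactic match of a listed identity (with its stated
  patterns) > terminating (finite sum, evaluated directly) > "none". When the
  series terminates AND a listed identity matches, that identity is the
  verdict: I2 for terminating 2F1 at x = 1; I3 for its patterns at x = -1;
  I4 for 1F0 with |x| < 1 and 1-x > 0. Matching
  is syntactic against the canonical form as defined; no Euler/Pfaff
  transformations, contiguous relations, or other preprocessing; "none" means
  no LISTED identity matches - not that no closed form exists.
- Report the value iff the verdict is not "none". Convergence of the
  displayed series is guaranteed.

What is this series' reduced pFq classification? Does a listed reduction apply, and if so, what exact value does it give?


First insight: x = (-1) and k^2 + 1 divides numerator and denominator alike; prefactor -11 after cancelling.
Step ratio: r(k) = (-1) * (k-2) (k+8) / [(k+11) (k+1)] - poly over poly, x = (-1) from leading terms; C = -11 at k = 0.

At argument -1: a 2F1 with upper {-2, 8}, lower {11}, scaled by C = -11. Verdict (x = -1): Kummer's theorem (I3) applies (x = -1; c = 11 equals 1+a-b for upper {-2, 8}: listed pattern). Exact value: -33.


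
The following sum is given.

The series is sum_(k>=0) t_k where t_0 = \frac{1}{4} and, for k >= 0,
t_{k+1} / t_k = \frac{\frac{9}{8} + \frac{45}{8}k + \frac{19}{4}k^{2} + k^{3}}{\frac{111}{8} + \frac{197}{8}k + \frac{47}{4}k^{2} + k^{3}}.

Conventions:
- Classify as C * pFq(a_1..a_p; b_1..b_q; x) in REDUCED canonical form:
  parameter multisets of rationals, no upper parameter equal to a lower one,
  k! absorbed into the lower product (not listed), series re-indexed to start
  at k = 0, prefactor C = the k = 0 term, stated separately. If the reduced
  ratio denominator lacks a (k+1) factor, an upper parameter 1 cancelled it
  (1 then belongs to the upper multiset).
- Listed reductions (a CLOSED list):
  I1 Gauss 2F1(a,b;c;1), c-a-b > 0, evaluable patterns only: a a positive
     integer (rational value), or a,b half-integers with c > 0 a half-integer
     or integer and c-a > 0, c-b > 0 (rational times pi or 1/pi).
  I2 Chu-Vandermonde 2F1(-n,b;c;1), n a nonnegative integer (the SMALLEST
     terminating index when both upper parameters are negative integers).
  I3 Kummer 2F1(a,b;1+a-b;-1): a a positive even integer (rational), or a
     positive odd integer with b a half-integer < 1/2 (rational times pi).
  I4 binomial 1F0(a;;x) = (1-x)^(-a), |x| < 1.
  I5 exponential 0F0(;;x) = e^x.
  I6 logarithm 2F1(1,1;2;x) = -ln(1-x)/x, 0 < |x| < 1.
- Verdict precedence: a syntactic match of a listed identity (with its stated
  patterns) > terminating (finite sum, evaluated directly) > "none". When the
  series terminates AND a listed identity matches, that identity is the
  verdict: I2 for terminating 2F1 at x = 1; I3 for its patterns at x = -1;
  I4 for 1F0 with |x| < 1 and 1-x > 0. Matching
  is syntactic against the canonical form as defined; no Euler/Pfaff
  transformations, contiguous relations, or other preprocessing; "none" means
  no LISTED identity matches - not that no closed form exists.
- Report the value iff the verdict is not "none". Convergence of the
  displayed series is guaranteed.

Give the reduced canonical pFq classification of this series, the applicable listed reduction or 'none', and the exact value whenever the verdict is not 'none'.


Prefactor \frac{1}{4}, argument 1: 2F1 with upper {\frac{1}{4}, 3} over lower {\frac{37}{4}}. Verdict: Gauss's theorem (I1) applies (x = 1: the Gamma ratio telescopes since c-a-b = 6 > 0 and a = 3 in Z>0). Sum: \frac{7975}{28672}.

Key step: from the first term \frac{1}{4}: factor the ratio over Q (prefactor 1/4): negated roots = parameters.
Step ratio: r(k) = 1 * (k+\frac{1}{4}) (k+3) / [(k+\frac{37}{4}) (k+1)] - rational in k. x = 1; t_0 = \frac{1}{4}; negate the roots.


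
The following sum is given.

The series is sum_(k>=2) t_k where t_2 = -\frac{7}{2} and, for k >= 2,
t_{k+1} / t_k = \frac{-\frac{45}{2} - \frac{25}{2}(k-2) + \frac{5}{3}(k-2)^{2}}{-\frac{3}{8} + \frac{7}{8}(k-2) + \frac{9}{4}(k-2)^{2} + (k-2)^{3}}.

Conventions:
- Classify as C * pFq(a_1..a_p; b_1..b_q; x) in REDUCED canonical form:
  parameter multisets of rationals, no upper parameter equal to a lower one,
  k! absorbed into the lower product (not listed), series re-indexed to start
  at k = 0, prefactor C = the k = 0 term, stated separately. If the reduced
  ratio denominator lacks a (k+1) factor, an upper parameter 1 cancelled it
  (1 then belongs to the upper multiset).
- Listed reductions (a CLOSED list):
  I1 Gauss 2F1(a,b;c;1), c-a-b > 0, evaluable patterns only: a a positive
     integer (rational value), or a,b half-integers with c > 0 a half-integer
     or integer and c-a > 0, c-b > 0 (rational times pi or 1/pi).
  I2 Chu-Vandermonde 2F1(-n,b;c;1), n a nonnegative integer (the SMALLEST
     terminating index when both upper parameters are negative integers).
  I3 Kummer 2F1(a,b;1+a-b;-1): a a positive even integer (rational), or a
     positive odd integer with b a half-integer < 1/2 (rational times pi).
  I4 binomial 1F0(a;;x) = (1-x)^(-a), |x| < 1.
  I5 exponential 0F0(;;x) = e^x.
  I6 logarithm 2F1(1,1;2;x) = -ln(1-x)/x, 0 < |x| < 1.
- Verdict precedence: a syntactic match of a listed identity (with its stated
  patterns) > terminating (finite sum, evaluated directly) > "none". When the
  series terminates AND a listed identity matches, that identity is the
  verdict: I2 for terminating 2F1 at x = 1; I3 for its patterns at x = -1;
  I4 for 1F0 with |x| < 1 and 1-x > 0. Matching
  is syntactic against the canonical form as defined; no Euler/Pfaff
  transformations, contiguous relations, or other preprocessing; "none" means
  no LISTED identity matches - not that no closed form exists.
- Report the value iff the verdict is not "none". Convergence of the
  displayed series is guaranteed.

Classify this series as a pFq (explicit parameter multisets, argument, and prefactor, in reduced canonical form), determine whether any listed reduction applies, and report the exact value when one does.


Prefactor -\frac{7}{2}, argument \frac{5}{3}: 1F1 with upper {-9} over lower {-\frac{1}{4}}. Verdict: terminating. With -9 upstairs the series is a 10-term polynomial sum; evaluated term by term. Hence: -\frac{76510748935771}{1425487382946}.

Key observation: with t_0 = -\frac{7}{2}, factor the ratio over Q (prefactor -7/2): negated roots = parameters.
Adjacent-term ratio: r(k) = \frac{5}{3} * (k-9) / [(k-\frac{1}{4}) (k+1)] - rational; roots negated = parameters, x = \frac{5}{3}, C = -\frac{7}{2}.


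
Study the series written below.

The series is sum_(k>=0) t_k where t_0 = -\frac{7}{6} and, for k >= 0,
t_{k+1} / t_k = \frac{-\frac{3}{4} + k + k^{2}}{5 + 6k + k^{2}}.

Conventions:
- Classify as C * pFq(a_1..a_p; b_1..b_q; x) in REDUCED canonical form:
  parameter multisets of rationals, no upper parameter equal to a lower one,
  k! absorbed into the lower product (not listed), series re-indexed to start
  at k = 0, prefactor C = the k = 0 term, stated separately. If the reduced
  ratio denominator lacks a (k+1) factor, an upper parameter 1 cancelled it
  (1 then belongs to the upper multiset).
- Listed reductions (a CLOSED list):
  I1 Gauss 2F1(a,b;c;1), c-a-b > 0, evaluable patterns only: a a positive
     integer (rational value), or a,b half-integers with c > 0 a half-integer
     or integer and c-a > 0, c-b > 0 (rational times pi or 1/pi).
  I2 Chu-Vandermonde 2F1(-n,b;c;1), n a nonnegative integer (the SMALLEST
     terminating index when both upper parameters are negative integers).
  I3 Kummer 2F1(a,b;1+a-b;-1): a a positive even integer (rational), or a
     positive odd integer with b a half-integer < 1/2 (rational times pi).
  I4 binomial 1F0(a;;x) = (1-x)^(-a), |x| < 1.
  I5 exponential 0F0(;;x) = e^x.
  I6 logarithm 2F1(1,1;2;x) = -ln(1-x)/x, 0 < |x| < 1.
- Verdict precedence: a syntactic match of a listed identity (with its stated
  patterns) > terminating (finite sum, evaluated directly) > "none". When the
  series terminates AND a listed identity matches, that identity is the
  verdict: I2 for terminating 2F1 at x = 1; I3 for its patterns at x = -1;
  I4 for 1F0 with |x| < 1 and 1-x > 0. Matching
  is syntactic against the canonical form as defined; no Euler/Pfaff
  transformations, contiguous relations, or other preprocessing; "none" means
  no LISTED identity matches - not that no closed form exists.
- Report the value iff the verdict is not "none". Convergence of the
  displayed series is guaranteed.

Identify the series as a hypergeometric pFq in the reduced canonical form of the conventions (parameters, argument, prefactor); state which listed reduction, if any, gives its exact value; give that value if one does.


At argument 1: a 2F1 with upper {-\frac{1}{2}, \frac{3}{2}}, lower {5}, scaled by C = -\frac{7}{6}. Verdict: Gauss's theorem I1 (half-integer case) fires (x = 1; upper {-\frac{1}{2}, \frac{3}{2}} half-integers, c = 5 in the evaluable pattern). Exact value: \left(-\frac{2048}{675}\right) / \pi.

Key step: t_0 = -\frac{7}{6} here, and factor the ratio over Q (C = -7/6): negated roots = parameters.
Ratio: r(k) = 1 * (k-\frac{1}{2}) (k+\frac{3}{2}) / [(k+5) (k+1)] - rational in k, leading ratio 1; with t_0 = -\frac{7}{6}, classification follows.


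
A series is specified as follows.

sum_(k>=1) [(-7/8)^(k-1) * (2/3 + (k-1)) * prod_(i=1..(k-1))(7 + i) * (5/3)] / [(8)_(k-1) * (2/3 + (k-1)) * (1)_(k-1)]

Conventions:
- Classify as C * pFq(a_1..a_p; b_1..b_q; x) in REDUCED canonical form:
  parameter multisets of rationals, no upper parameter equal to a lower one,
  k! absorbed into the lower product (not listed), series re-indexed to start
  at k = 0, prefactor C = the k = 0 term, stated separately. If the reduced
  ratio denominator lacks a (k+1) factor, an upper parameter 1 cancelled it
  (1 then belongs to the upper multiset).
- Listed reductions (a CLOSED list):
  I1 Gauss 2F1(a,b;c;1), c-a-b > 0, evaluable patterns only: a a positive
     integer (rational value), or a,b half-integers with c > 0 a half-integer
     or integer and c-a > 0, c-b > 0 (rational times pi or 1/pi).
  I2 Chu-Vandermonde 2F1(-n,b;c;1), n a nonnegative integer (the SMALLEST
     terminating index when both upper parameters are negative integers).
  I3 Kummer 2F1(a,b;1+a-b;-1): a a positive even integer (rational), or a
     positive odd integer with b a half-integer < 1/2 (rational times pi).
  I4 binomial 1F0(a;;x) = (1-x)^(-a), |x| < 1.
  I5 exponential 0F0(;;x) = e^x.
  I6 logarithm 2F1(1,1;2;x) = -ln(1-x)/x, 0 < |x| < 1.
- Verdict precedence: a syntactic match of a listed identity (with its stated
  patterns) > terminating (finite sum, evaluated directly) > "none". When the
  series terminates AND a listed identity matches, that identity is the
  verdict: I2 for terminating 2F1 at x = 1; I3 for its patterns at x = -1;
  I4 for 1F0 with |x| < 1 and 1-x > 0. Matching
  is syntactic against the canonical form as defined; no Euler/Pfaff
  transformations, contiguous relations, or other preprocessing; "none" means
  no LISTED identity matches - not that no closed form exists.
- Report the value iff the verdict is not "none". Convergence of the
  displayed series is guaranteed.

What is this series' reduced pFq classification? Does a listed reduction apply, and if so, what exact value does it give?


At argument -7/8: a 0F0 with upper {-}, lower {-}, scaled by C = 5/3. Verdict: the exponential series (I5) fires (the 0F0 exponential series at x = -7/8). Hence: (5/3) * e^(-7/8).

First insight: with t_0 = 5/3, the running product (C = 5/3) telescopes to a rising factorial.
Term ratio: r(k) = (-7/8) * 1 / [(k+1)] - rational in k, leading ratio (-7/8); with t_0 = 5/3, classification follows.


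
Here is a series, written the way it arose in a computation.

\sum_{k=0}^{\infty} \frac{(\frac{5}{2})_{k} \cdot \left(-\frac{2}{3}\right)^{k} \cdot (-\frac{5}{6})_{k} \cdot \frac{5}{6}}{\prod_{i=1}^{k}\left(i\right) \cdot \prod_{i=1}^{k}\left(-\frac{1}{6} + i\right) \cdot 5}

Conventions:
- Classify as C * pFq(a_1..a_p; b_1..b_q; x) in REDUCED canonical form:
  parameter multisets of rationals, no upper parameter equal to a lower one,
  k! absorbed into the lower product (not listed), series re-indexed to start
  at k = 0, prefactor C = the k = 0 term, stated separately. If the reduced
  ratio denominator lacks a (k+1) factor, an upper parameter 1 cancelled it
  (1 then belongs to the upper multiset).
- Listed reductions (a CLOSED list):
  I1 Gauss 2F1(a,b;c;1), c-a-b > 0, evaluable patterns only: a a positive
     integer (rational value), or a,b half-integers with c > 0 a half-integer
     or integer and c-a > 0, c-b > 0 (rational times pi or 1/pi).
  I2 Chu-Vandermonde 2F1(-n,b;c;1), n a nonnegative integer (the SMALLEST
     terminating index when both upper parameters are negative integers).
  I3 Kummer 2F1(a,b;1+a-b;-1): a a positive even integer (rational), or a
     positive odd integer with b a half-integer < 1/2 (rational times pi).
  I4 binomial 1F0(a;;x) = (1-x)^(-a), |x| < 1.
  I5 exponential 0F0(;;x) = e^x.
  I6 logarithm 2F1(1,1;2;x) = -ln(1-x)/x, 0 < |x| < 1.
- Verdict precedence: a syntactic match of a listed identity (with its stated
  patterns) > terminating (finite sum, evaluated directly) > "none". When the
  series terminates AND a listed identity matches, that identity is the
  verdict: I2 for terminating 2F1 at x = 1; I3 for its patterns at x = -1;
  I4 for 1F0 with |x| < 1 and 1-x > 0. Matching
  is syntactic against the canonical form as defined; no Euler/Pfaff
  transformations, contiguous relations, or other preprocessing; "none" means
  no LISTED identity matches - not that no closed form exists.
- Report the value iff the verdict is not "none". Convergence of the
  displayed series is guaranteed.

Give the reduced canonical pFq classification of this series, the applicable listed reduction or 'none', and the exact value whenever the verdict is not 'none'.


Reduced: x = -\frac{2}{3}, 2F1, upper = {-\frac{5}{6}, \frac{5}{2}}, lower = {\frac{5}{6}}, C = \frac{1}{6}. Verdict: no listed reduction: x = -\frac{2}{3} and upper {-\frac{5}{6}, \frac{5}{2}} fail every I1-I6 pattern.

First insight: with t_0 = \frac{1}{6}, the product of the first k integers (C = 1/6) is k!.
Adjacent-term ratio: r(k) = -\frac{2}{3} * (k-\frac{5}{6}) (k+\frac{5}{2}) / [(k+\frac{5}{6}) (k+1)] - rational in k, leading ratio -\frac{2}{3}; with t_0 = \frac{1}{6}, classification follows.


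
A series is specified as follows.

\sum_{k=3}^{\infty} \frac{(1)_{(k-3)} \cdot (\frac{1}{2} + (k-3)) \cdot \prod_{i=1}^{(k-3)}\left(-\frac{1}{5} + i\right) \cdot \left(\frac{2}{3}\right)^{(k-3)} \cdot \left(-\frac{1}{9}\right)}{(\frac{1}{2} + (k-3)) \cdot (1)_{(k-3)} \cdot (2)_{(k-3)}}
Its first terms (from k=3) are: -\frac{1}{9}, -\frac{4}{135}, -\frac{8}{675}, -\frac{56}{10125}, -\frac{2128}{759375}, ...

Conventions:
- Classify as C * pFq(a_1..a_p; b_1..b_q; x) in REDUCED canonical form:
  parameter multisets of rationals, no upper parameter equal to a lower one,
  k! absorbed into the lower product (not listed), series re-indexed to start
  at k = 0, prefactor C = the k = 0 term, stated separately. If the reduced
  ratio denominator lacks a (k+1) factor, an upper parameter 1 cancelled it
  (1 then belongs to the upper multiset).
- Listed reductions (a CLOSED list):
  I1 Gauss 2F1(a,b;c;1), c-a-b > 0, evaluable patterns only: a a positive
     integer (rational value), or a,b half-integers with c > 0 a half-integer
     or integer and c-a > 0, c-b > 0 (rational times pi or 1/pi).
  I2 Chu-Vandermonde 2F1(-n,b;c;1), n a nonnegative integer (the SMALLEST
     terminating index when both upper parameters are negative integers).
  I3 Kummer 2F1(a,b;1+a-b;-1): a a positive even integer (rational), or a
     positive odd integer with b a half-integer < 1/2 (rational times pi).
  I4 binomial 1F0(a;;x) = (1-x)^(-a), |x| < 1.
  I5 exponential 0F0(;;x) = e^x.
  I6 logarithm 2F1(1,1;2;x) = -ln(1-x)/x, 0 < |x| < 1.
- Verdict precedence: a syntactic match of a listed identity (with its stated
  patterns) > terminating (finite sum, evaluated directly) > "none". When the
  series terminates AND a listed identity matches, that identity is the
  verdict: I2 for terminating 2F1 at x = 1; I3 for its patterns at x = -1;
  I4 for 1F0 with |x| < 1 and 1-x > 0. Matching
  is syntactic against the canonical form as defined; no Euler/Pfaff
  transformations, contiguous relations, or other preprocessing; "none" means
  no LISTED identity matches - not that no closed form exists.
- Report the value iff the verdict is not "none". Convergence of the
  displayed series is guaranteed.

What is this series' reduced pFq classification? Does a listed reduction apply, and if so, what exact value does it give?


Reduced: x = \frac{2}{3}, 2F1, upper = {\frac{4}{5}, 1}, lower = {2}, C = -\frac{1}{9}. Verdict: none here - no I1-I6 shape fits x = \frac{2}{3} with lower {2}.

Key step: x = \frac{2}{3} and k + 1/2 divides numerator and denominator alike; C = -1/9, x = 2/3 after cancelling.
Adjacent-term ratio: r(k) = \frac{2}{3} * (k+\frac{4}{5}) (k+1) / [(k+2) (k+1)] - poly over poly, x = \frac{2}{3} from leading terms; C = -\frac{1}{9} at k = 0.


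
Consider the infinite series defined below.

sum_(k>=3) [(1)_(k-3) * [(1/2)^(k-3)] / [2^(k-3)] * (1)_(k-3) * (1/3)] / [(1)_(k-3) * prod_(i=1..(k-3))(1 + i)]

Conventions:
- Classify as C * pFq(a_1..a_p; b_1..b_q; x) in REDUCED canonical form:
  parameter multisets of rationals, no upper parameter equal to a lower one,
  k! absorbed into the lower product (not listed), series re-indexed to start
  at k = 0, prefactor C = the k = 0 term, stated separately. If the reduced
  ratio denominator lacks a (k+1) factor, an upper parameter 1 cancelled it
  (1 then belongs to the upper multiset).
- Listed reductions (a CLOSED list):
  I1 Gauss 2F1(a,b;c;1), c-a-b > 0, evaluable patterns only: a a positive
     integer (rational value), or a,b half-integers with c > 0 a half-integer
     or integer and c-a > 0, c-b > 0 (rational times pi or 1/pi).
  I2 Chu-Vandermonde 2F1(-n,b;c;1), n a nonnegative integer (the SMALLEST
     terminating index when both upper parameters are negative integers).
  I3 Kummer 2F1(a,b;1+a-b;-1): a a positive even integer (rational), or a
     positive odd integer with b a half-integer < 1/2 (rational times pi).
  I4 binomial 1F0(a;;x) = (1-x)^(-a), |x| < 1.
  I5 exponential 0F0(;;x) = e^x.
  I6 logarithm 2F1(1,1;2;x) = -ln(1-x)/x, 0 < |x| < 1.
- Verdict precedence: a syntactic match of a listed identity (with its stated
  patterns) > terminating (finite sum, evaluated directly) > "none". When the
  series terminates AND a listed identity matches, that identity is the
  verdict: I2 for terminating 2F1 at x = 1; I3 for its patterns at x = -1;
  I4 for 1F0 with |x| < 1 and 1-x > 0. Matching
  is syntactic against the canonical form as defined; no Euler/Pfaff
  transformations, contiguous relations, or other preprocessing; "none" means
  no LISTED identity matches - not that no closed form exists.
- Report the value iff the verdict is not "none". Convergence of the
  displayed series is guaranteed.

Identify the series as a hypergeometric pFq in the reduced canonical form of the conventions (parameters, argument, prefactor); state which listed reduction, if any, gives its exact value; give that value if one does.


Classification (C = 1/3): 2F1 with upper {1, 1}, lower {2}, argument x = 1/4. Verdict: this is the I6 logarithm reduction (the logarithm: parameters (1,1;2), x = 1/4). Sum: (-4/3) * ln(3/4).

The tell: t_0 being 1/3, the two k-th powers (prefactor 1/3) combine into one argument.
Consecutive-term ratio: r(k) = (1/4) * (k+1) (k+1) / [(k+2) (k+1)] - rational; roots negated = parameters, x = (1/4), C = 1/3.


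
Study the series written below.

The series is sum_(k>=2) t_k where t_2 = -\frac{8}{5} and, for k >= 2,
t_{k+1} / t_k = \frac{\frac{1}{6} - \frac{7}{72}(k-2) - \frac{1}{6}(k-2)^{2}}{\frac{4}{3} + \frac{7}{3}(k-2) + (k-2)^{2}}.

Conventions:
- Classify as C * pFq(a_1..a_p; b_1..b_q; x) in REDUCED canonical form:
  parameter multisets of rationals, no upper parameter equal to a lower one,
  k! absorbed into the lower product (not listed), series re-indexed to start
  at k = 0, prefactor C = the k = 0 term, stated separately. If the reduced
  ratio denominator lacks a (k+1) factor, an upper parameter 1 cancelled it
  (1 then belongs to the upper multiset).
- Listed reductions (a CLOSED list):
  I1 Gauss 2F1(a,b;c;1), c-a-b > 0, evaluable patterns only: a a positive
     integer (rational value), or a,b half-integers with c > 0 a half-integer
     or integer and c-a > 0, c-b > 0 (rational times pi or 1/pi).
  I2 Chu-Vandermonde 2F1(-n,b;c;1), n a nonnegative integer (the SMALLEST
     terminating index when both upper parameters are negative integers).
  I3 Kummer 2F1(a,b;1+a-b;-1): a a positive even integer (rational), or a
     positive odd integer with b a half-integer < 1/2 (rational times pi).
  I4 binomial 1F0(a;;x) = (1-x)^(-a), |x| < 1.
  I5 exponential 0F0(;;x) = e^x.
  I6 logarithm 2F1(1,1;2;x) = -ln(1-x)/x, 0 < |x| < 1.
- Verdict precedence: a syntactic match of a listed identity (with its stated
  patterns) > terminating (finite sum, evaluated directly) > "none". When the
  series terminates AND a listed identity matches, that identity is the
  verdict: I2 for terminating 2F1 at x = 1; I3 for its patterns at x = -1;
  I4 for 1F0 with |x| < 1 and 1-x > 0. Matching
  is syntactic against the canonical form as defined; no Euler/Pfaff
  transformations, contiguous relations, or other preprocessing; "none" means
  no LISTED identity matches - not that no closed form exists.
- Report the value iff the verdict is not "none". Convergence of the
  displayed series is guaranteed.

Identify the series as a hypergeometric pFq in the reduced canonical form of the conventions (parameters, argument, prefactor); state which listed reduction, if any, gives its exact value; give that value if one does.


Prefactor -\frac{8}{5}, argument -\frac{1}{6}: 1F0 with upper {-\frac{3}{4}} over lower {-}. Verdict (x = -\frac{1}{6}): the I4 binomial reduction applies (the 1F0 binomial series: exponent 3/4, x = -\frac{1}{6}). Sum: \left(-\frac{8}{5}\right) \cdot \left(\frac{7}{6}\right)^{\frac{3}{4}}.

First insight: t_0 = -\frac{8}{5} here, and the expanded ratio factors over Q; C = -8/5, x = -1/6, roots give parameters.
Step ratio: r(k) = -\frac{1}{6} * (k-\frac{3}{4}) / [(k+1)] - rational in k, leading ratio -\frac{1}{6}; with t_0 = -\frac{8}{5}, classification follows.


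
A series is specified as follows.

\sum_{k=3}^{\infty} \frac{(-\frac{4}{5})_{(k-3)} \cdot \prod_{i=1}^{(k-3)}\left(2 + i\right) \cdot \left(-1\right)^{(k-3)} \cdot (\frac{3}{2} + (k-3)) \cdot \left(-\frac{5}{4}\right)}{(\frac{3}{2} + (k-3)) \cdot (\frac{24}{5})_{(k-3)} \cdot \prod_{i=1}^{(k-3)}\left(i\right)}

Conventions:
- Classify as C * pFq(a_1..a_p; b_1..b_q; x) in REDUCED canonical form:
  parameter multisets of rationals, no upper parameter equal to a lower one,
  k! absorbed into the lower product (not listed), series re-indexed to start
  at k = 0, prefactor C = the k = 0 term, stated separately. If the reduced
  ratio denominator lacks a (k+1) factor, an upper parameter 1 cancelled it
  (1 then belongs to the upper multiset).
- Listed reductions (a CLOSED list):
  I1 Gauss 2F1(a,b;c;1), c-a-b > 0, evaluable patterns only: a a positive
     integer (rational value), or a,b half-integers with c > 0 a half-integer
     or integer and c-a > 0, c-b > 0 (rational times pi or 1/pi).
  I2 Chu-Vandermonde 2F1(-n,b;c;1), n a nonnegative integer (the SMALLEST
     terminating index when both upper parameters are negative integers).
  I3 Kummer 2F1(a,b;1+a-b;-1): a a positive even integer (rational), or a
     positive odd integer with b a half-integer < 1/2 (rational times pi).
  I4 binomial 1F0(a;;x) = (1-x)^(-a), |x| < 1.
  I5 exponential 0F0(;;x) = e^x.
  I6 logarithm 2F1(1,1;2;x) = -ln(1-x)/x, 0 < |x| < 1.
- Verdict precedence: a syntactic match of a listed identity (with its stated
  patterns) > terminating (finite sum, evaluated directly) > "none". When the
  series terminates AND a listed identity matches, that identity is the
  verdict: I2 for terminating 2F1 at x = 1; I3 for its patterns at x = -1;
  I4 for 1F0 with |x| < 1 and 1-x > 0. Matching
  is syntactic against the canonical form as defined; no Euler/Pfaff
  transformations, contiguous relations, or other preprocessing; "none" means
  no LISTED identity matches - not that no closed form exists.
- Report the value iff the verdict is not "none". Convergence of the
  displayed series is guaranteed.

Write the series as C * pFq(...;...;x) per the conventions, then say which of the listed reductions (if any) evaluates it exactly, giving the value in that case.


This is -\frac{5}{4} * 2F1(-\frac{4}{5}, 3; \frac{24}{5}; -1) in reduced canonical form. Verdict: none - at argument -1 the multisets {-\frac{4}{5}, 3} ; {\frac{24}{5}} match no listed identity.

The tell: from the first term -\frac{5}{4}: the running product (C = -5/4) telescopes to a rising factorial.
Term ratio: r(k) = -1 * (k-\frac{4}{5}) (k+3) / [(k+\frac{24}{5}) (k+1)] - rational in k. x = -1; t_0 = -\frac{5}{4}; negate the roots.


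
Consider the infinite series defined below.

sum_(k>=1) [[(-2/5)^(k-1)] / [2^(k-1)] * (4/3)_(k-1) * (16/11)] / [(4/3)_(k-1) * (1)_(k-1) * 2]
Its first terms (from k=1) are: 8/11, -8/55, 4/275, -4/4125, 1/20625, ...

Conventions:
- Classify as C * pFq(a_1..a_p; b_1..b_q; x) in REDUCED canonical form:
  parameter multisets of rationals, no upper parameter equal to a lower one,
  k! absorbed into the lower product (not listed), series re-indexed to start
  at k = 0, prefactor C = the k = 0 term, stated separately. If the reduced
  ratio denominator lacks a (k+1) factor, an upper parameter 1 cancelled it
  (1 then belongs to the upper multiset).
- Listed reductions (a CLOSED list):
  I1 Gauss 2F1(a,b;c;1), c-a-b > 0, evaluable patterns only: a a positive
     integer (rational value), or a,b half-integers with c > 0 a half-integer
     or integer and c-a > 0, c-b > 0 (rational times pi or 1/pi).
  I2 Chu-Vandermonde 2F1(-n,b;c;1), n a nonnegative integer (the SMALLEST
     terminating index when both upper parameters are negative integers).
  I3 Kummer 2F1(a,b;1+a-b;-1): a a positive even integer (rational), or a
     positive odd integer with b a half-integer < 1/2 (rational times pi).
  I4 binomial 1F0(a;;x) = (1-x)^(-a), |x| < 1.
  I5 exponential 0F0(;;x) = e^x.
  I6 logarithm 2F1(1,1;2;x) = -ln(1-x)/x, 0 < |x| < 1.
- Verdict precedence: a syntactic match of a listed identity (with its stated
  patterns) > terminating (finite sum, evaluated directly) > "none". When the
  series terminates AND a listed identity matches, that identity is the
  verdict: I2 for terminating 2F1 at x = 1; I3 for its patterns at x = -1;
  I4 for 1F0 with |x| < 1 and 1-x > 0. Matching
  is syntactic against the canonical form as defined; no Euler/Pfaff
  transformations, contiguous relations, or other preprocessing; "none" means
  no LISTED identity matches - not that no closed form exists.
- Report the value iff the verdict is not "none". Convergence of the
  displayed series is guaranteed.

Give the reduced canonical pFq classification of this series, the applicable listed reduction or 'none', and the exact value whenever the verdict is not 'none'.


Classification (C = 8/11): 0F0 with upper {-}, lower {-}, argument x = -1/5. Verdict (x = -1/5): the I5 exponential reduction applies (the 0F0 exponential series at x = -1/5). Value: (8/11) * e^(-1/5).

Structural cue: t_0 being 8/11, the two k-th powers (C = 8/11, x = -1/5) combine into one argument.
Consecutive-term ratio: r(k) = (-1/5) * 1 / [(k+1)] ; factor over Q: parameters, x = (-1/5), and C = 8/11.


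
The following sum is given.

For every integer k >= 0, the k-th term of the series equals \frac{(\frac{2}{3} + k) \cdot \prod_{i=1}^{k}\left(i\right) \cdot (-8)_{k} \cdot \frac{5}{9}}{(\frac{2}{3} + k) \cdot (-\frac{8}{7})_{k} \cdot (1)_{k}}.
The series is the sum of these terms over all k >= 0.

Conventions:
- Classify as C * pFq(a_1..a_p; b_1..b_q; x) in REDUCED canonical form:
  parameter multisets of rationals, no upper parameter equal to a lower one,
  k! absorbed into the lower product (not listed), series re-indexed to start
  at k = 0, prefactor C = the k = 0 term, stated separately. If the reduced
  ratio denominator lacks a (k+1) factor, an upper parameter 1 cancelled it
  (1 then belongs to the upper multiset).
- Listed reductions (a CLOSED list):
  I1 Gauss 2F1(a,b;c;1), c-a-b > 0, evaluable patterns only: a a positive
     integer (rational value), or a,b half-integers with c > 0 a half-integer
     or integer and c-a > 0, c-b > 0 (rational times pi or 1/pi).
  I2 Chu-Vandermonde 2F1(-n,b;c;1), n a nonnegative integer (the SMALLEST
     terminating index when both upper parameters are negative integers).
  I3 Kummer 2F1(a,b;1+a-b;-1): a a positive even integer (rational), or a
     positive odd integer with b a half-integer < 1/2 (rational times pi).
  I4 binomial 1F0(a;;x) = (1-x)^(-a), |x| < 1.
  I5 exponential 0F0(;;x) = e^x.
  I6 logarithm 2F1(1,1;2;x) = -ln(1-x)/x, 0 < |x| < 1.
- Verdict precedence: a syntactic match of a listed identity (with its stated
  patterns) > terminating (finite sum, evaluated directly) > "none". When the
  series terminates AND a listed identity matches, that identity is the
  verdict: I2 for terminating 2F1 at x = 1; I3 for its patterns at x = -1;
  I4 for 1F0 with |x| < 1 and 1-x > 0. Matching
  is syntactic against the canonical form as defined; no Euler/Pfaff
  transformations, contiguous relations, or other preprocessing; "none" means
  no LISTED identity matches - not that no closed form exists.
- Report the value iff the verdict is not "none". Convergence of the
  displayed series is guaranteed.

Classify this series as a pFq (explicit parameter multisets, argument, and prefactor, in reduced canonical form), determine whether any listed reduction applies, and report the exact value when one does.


This is \frac{5}{9} * 2F1(-8, 1; -\frac{8}{7}; 1) in reduced canonical form. Verdict at x = 1: the Chu-Vandermonde identity I2 matches (terminating 2F1 at x = 1 with n = 8, b = 1, c = -\frac{8}{7}). Hence: -\frac{25}{123}.

Key step: x = 1 and the factor k + 2/3 cancels (top and bottom), leaving prefactor 5/9.
Ratio: r(k) = 1 * (k-8) (k+1) / [(k-\frac{8}{7}) (k+1)] ; factor over Q: parameters, x = 1, and C = \frac{5}{9}.


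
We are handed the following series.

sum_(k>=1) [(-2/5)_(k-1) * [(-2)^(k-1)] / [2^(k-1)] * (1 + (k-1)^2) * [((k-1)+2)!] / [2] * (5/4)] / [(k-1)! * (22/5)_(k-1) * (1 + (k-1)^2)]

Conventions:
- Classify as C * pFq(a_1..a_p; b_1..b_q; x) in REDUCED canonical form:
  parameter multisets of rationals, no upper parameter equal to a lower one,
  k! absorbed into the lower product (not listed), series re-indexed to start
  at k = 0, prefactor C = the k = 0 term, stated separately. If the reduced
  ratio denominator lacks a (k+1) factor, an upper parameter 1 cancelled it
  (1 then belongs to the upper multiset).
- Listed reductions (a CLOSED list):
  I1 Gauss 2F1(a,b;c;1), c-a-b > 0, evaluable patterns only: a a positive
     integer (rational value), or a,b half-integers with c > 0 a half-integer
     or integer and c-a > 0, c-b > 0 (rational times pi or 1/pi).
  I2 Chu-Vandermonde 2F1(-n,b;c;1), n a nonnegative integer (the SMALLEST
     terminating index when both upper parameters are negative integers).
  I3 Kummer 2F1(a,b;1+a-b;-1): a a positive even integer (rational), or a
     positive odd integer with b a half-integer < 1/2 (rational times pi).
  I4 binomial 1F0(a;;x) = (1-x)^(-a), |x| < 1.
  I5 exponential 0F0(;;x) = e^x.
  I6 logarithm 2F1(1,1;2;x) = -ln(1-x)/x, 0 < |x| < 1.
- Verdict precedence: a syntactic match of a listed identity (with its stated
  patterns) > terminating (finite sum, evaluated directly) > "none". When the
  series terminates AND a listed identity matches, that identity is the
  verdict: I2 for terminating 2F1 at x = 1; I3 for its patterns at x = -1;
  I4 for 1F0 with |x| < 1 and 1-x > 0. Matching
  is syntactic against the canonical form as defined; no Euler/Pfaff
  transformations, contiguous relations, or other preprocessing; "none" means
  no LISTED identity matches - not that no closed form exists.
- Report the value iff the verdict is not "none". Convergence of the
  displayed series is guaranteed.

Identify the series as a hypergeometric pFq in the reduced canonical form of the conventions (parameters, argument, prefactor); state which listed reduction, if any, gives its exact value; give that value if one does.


This is 5/4 * 2F1(-2/5, 3; 22/5; -1) in reduced canonical form. Verdict: none - this 2F1 at x = -1 matches no listed pattern, and upper {-2/5, 3} holds no stopper.

The tell: t_0 = 5/4 here, and k^2 + 1 divides numerator and denominator alike; prefactor 5/4 after cancelling.
Ratio: r(k) = (-1) * (k-2/5) (k+3) / [(k+22/5) (k+1)] - rational in k. x = (-1); t_0 = 5/4; negate the roots.


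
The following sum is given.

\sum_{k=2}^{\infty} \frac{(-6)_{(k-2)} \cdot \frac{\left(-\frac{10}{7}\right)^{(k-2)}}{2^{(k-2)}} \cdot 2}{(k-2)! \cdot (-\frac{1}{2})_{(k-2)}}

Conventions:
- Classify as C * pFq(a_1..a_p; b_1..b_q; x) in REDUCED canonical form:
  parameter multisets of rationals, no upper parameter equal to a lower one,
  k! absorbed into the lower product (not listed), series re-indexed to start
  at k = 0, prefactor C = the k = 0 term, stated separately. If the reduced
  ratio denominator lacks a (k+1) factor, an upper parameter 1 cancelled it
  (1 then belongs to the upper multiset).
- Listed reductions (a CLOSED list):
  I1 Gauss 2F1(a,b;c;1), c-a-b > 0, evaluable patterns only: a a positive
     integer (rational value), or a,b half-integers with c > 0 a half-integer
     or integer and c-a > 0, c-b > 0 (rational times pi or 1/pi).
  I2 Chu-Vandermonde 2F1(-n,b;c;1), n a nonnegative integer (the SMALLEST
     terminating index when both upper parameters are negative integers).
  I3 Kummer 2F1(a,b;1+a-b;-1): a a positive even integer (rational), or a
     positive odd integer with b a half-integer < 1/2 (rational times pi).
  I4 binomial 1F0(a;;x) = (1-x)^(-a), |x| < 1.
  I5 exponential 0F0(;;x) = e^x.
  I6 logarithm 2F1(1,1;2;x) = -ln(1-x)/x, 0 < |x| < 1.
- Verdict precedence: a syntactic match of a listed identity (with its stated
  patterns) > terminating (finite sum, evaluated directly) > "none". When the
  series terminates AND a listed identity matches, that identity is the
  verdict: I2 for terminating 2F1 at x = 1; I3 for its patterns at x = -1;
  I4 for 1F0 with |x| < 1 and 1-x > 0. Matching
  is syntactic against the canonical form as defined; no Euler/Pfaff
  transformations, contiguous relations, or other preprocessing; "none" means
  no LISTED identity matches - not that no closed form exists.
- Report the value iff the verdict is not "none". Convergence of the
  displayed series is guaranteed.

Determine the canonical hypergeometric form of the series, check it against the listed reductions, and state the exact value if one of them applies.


Classification (C = 2): 1F1 with upper {-6}, lower {-\frac{1}{2}}, argument x = -\frac{5}{7}. Verdict: terminating. With -6 upstairs the series is a 7-term polynomial sum; evaluated term by term. Value: -\frac{2763178438}{22235661}.

Key step: x = -\frac{5}{7} and the two k-th powers (C = 2) combine into one argument.
Consecutive-term ratio: r(k) = -\frac{5}{7} * (k-6) / [(k-\frac{1}{2}) (k+1)] - poly over poly, x = -\frac{5}{7} from leading terms; C = 2 at k = 0.
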